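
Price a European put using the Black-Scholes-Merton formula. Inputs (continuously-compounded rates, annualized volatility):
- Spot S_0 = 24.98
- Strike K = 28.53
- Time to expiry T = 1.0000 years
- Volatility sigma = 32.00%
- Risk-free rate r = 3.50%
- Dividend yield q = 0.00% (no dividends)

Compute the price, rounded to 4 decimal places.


Answer: Price = 4.7766

Derivation:
d1 = (ln(S/K) + (r - q + 0.5*sigma^2) * T) / (sigma * sqrt(T)) = -0.14587706
d2 = d1 - sigma * sqrt(T) = -0.46587706
exp(-rT) = 0.96560542; exp(-qT) = 1.00000000
P = K * exp(-rT) * N(-d2) - S_0 * exp(-qT) * N(-d1)
N(-d1) = 0.55799078; N(-d2) = 0.67934825
P = 28.5300 * 0.96560542 * 0.67934825 - 24.9800 * 1.00000000 * 0.55799078 = 4.7766


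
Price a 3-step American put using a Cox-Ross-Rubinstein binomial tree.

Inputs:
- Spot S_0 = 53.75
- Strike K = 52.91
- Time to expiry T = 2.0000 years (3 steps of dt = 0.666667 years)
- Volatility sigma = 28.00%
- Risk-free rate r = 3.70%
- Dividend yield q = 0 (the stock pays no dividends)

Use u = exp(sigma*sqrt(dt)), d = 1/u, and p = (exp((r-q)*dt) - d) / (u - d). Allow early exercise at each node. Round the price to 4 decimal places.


Answer: Price = V(0,0) = 6.9119

Derivation:
dt = T/N = 0.666667
u = exp(sigma*sqrt(dt)) = 1.256863; d = 1/u = 0.795632
p = (exp((r-q)*dt) - d) / (u - d) = 0.497238
Discount per step: exp(-r*dt) = 0.975635
Stock lattice S(k, i) with i counting down-moves:
  k=0: S(0,0) = 53.7500
  k=1: S(1,0) = 67.5564; S(1,1) = 42.7652
  k=2: S(2,0) = 84.9091; S(2,1) = 53.7500; S(2,2) = 34.0253
  k=3: S(3,0) = 106.7192; S(3,1) = 67.5564; S(3,2) = 42.7652; S(3,3) = 27.0716
Terminal payoffs V(N, i) = max(K - S_T, 0):
  V(3,0) = 0.000000; V(3,1) = 0.000000; V(3,2) = 10.144803; V(3,3) = 25.838364
Backward induction: V(k, i) = exp(-r*dt) * [p * V(k+1, i) + (1-p) * V(k+1, i+1)]; then take max(V_cont, immediate exercise) for American.
  V(2,0) = exp(-r*dt) * [p*0.000000 + (1-p)*0.000000] = 0.000000; exercise = 0.000000; V(2,0) = max -> 0.000000
  V(2,1) = exp(-r*dt) * [p*0.000000 + (1-p)*10.144803] = 4.976151; exercise = 0.000000; V(2,1) = max -> 4.976151
  V(2,2) = exp(-r*dt) * [p*10.144803 + (1-p)*25.838364] = 17.595510; exercise = 18.884659; V(2,2) = max -> 18.884659
  V(1,0) = exp(-r*dt) * [p*0.000000 + (1-p)*4.976151] = 2.440863; exercise = 0.000000; V(1,0) = max -> 2.440863
  V(1,1) = exp(-r*dt) * [p*4.976151 + (1-p)*18.884659] = 11.677201; exercise = 10.144803; V(1,1) = max -> 11.677201
  V(0,0) = exp(-r*dt) * [p*2.440863 + (1-p)*11.677201] = 6.911929; exercise = 0.000000; V(0,0) = max -> 6.911929


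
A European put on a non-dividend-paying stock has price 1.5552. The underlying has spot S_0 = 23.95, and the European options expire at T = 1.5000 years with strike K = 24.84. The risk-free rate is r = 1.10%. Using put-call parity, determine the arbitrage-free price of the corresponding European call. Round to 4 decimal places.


Answer: Call price = 1.0717

Derivation:
Put-call parity: C - P = S_0 * exp(-qT) - K * exp(-rT).
S_0 * exp(-qT) = 23.9500 * 1.00000000 = 23.95000000
K * exp(-rT) = 24.8400 * 0.98363538 = 24.43350282
C = P + S*exp(-qT) - K*exp(-rT)
C = 1.5552 + 23.95000000 - 24.43350282 = 1.0717


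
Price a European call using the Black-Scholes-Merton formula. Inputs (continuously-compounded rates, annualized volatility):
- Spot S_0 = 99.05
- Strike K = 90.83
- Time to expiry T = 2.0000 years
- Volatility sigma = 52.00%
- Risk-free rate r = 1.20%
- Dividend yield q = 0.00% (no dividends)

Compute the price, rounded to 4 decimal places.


Answer: Price = 32.4066

Derivation:
d1 = (ln(S/K) + (r - q + 0.5*sigma^2) * T) / (sigma * sqrt(T)) = 0.51813949
d2 = d1 - sigma * sqrt(T) = -0.21725156
exp(-rT) = 0.97628571; exp(-qT) = 1.00000000
C = S_0 * exp(-qT) * N(d1) - K * exp(-rT) * N(d2)
N(d1) = 0.69781953; N(d2) = 0.41400615
C = 99.0500 * 1.00000000 * 0.69781953 - 90.8300 * 0.97628571 * 0.41400615 = 32.4066


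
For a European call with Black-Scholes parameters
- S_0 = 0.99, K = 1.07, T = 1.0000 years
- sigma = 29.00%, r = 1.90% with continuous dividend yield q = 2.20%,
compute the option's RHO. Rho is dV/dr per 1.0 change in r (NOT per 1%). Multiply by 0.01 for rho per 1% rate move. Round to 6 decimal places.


d1 = -0.1333068425; d2 = -0.4233068425
phi(d1) = 0.3954132374; exp(-qT) = 0.9782402351; exp(-rT) = 0.9811793622
N(d2) = 0.3360357013
Rho = K*T*exp(-rT)*N(d2) = 1.0700 * 1.0000 * 0.9811793622 * 0.3360357013 = 0.352791

Answer: Rho = 0.352791


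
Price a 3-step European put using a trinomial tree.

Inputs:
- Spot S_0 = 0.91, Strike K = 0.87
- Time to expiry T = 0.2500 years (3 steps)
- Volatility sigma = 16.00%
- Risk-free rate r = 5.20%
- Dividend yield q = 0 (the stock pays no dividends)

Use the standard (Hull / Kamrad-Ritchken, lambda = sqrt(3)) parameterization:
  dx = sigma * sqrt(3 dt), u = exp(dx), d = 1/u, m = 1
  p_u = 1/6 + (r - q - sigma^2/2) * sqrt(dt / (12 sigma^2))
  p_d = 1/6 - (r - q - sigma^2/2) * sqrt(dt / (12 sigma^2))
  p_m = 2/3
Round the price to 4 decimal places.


Answer: Price = V(0,0) = 0.0106

Derivation:
dt = T/N = 0.083333; dx = sigma*sqrt(3*dt) = 0.080000
u = exp(dx) = 1.083287; d = 1/u = 0.923116
p_u = 0.187083, p_m = 0.666667, p_d = 0.146250
Discount per step: exp(-r*dt) = 0.995676
Stock lattice S(k, j) with j the centered position index:
  k=0: S(0,+0) = 0.9100
  k=1: S(1,-1) = 0.8400; S(1,+0) = 0.9100; S(1,+1) = 0.9858
  k=2: S(2,-2) = 0.7755; S(2,-1) = 0.8400; S(2,+0) = 0.9100; S(2,+1) = 0.9858; S(2,+2) = 1.0679
  k=3: S(3,-3) = 0.7158; S(3,-2) = 0.7755; S(3,-1) = 0.8400; S(3,+0) = 0.9100; S(3,+1) = 0.9858; S(3,+2) = 1.0679; S(3,+3) = 1.1568
Terminal payoffs V(N, j) = max(K - S_T, 0):
  V(3,-3) = 0.154169; V(3,-2) = 0.094549; V(3,-1) = 0.029964; V(3,+0) = 0.000000; V(3,+1) = 0.000000; V(3,+2) = 0.000000; V(3,+3) = 0.000000
Backward induction: V(k, j) = exp(-r*dt) * [p_u * V(k+1, j+1) + p_m * V(k+1, j) + p_d * V(k+1, j-1)]
  V(2,-2) = exp(-r*dt) * [p_u*0.029964 + p_m*0.094549 + p_d*0.154169] = 0.090791
  V(2,-1) = exp(-r*dt) * [p_u*0.000000 + p_m*0.029964 + p_d*0.094549] = 0.033658
  V(2,+0) = exp(-r*dt) * [p_u*0.000000 + p_m*0.000000 + p_d*0.029964] = 0.004363
  V(2,+1) = exp(-r*dt) * [p_u*0.000000 + p_m*0.000000 + p_d*0.000000] = 0.000000
  V(2,+2) = exp(-r*dt) * [p_u*0.000000 + p_m*0.000000 + p_d*0.000000] = 0.000000
  V(1,-1) = exp(-r*dt) * [p_u*0.004363 + p_m*0.033658 + p_d*0.090791] = 0.036375
  V(1,+0) = exp(-r*dt) * [p_u*0.000000 + p_m*0.004363 + p_d*0.033658] = 0.007797
  V(1,+1) = exp(-r*dt) * [p_u*0.000000 + p_m*0.000000 + p_d*0.004363] = 0.000635
  V(0,+0) = exp(-r*dt) * [p_u*0.000635 + p_m*0.007797 + p_d*0.036375] = 0.010591


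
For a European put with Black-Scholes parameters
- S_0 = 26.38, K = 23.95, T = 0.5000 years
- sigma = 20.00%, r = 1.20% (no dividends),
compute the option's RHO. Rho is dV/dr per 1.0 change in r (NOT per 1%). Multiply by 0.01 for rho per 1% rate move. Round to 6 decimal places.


d1 = 0.7964696877; d2 = 0.6550483314
phi(d1) = 0.2905090602; exp(-qT) = 1.0000000000; exp(-rT) = 0.9940179641
N(-d2) = 0.2562183184
Rho = -K*T*exp(-rT)*N(-d2) = -23.9500 * 0.5000 * 0.9940179641 * 0.2562183184 = -3.049860

Answer: Rho = -3.049860


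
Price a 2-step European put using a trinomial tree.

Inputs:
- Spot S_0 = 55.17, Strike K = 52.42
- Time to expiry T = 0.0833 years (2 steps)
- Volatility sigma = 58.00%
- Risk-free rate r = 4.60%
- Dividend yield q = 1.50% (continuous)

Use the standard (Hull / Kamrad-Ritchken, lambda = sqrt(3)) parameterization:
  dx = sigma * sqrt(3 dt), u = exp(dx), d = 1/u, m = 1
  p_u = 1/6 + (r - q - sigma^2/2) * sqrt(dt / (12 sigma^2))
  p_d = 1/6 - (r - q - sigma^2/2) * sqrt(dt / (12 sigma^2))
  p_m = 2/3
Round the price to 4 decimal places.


dt = T/N = 0.041650; dx = sigma*sqrt(3*dt) = 0.205020
u = exp(dx) = 1.227550; d = 1/u = 0.814631
p_u = 0.152731, p_m = 0.666667, p_d = 0.180603
Discount per step: exp(-r*dt) = 0.998086
Stock lattice S(k, j) with j the centered position index:
  k=0: S(0,+0) = 55.1700
  k=1: S(1,-1) = 44.9432; S(1,+0) = 55.1700; S(1,+1) = 67.7239
  k=2: S(2,-2) = 36.6121; S(2,-1) = 44.9432; S(2,+0) = 55.1700; S(2,+1) = 67.7239; S(2,+2) = 83.1345
Terminal payoffs V(N, j) = max(K - S_T, 0):
  V(2,-2) = 15.807877; V(2,-1) = 7.476804; V(2,+0) = 0.000000; V(2,+1) = 0.000000; V(2,+2) = 0.000000
Backward induction: V(k, j) = exp(-r*dt) * [p_u * V(k+1, j+1) + p_m * V(k+1, j) + p_d * V(k+1, j-1)]
  V(1,-1) = exp(-r*dt) * [p_u*0.000000 + p_m*7.476804 + p_d*15.807877] = 7.824478
  V(1,+0) = exp(-r*dt) * [p_u*0.000000 + p_m*0.000000 + p_d*7.476804] = 1.347747
  V(1,+1) = exp(-r*dt) * [p_u*0.000000 + p_m*0.000000 + p_d*0.000000] = 0.000000
  V(0,+0) = exp(-r*dt) * [p_u*0.000000 + p_m*1.347747 + p_d*7.824478] = 2.307196

Answer: Price = V(0,0) = 2.3072


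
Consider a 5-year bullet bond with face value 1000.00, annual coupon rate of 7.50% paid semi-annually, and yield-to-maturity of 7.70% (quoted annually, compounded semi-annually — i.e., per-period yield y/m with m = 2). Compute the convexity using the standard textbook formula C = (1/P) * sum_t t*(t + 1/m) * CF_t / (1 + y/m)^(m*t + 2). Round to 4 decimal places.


Coupon per period c = face * coupon_rate / m = 37.500000
Periods per year m = 2; per-period yield y/m = 0.038500
Number of cashflows N = 10
Cashflows (t years, CF_t, discount factor 1/(1+y/m)^(m*t), PV):
  t = 0.5000: CF_t = 37.500000, DF = 0.962927, PV = 36.109774
  t = 1.0000: CF_t = 37.500000, DF = 0.927229, PV = 34.771087
  t = 1.5000: CF_t = 37.500000, DF = 0.892854, PV = 33.482029
  t = 2.0000: CF_t = 37.500000, DF = 0.859754, PV = 32.240760
  t = 2.5000: CF_t = 37.500000, DF = 0.827880, PV = 31.045507
  t = 3.0000: CF_t = 37.500000, DF = 0.797188, PV = 29.894567
  t = 3.5000: CF_t = 37.500000, DF = 0.767635, PV = 28.786294
  t = 4.0000: CF_t = 37.500000, DF = 0.739176, PV = 27.719109
  t = 4.5000: CF_t = 37.500000, DF = 0.711773, PV = 26.691486
  t = 5.0000: CF_t = 1037.500000, DF = 0.685386, PV = 711.087586
Price P = sum_t PV_t = 991.828198
Convexity numerator sum_t t*(t + 1/m) * CF_t / (1+y/m)^(m*t + 2):
  t = 0.5000: term = 16.741014
  t = 1.0000: term = 48.361139
  t = 1.5000: term = 93.136522
  t = 2.0000: term = 149.472833
  t = 2.5000: term = 215.897207
  t = 3.0000: term = 291.050641
  t = 3.5000: term = 373.680810
  t = 4.0000: term = 462.635297
  t = 4.5000: term = 556.855196
  t = 5.0000: term = 18131.878021
Convexity = (1/P) * sum = 20339.708681 / 991.828198 = 20.507290

Answer: Convexity = 20.5073


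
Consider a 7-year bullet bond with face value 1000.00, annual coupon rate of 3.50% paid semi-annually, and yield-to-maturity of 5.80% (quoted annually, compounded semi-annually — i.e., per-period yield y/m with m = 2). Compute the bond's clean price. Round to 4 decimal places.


Answer: Price = 869.2052

Derivation:
Coupon per period c = face * coupon_rate / m = 17.500000
Periods per year m = 2; per-period yield y/m = 0.029000
Number of cashflows N = 14
Cashflows (t years, CF_t, discount factor 1/(1+y/m)^(m*t), PV):
  t = 0.5000: CF_t = 17.500000, DF = 0.971817, PV = 17.006803
  t = 1.0000: CF_t = 17.500000, DF = 0.944429, PV = 16.527505
  t = 1.5000: CF_t = 17.500000, DF = 0.917812, PV = 16.061715
  t = 2.0000: CF_t = 17.500000, DF = 0.891946, PV = 15.609053
  t = 2.5000: CF_t = 17.500000, DF = 0.866808, PV = 15.169148
  t = 3.0000: CF_t = 17.500000, DF = 0.842379, PV = 14.741640
  t = 3.5000: CF_t = 17.500000, DF = 0.818639, PV = 14.326181
  t = 4.0000: CF_t = 17.500000, DF = 0.795567, PV = 13.922430
  t = 4.5000: CF_t = 17.500000, DF = 0.773146, PV = 13.530059
  t = 5.0000: CF_t = 17.500000, DF = 0.751357, PV = 13.148745
  t = 5.5000: CF_t = 17.500000, DF = 0.730182, PV = 12.778178
  t = 6.0000: CF_t = 17.500000, DF = 0.709603, PV = 12.418054
  t = 6.5000: CF_t = 17.500000, DF = 0.689605, PV = 12.068080
  t = 7.0000: CF_t = 1017.500000, DF = 0.670170, PV = 681.897615
Price P = sum_t PV_t = 869.205204


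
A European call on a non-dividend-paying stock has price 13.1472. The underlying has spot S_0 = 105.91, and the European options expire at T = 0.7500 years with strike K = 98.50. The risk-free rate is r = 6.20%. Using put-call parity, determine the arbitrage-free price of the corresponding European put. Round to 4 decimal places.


Put-call parity: C - P = S_0 * exp(-qT) - K * exp(-rT).
S_0 * exp(-qT) = 105.9100 * 1.00000000 = 105.91000000
K * exp(-rT) = 98.5000 * 0.95456456 = 94.02460922
P = C - S*exp(-qT) + K*exp(-rT)
P = 13.1472 - 105.91000000 + 94.02460922 = 1.2618

Answer: Put price = 1.2618


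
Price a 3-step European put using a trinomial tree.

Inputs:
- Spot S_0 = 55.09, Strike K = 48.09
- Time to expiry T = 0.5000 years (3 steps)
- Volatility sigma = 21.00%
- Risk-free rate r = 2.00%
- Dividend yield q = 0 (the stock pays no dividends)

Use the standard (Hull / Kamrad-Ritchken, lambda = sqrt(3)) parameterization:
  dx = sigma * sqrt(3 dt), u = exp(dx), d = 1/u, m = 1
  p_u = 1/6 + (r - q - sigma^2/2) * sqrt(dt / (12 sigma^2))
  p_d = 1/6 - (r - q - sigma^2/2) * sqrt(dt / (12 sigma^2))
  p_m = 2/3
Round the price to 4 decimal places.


dt = T/N = 0.166667; dx = sigma*sqrt(3*dt) = 0.148492
u = exp(dx) = 1.160084; d = 1/u = 0.862007
p_u = 0.165516, p_m = 0.666667, p_d = 0.167817
Discount per step: exp(-r*dt) = 0.996672
Stock lattice S(k, j) with j the centered position index:
  k=0: S(0,+0) = 55.0900
  k=1: S(1,-1) = 47.4879; S(1,+0) = 55.0900; S(1,+1) = 63.9090
  k=2: S(2,-2) = 40.9349; S(2,-1) = 47.4879; S(2,+0) = 55.0900; S(2,+1) = 63.9090; S(2,+2) = 74.1398
  k=3: S(3,-3) = 35.2862; S(3,-2) = 40.9349; S(3,-1) = 47.4879; S(3,+0) = 55.0900; S(3,+1) = 63.9090; S(3,+2) = 74.1398; S(3,+3) = 86.0084
Terminal payoffs V(N, j) = max(K - S_T, 0):
  V(3,-3) = 12.803836; V(3,-2) = 7.155085; V(3,-1) = 0.602060; V(3,+0) = 0.000000; V(3,+1) = 0.000000; V(3,+2) = 0.000000; V(3,+3) = 0.000000
Backward induction: V(k, j) = exp(-r*dt) * [p_u * V(k+1, j+1) + p_m * V(k+1, j) + p_d * V(k+1, j-1)]
  V(2,-2) = exp(-r*dt) * [p_u*0.602060 + p_m*7.155085 + p_d*12.803836] = 6.995054
  V(2,-1) = exp(-r*dt) * [p_u*0.000000 + p_m*0.602060 + p_d*7.155085] = 1.596787
  V(2,+0) = exp(-r*dt) * [p_u*0.000000 + p_m*0.000000 + p_d*0.602060] = 0.100700
  V(2,+1) = exp(-r*dt) * [p_u*0.000000 + p_m*0.000000 + p_d*0.000000] = 0.000000
  V(2,+2) = exp(-r*dt) * [p_u*0.000000 + p_m*0.000000 + p_d*0.000000] = 0.000000
  V(1,-1) = exp(-r*dt) * [p_u*0.100700 + p_m*1.596787 + p_d*6.995054] = 2.247578
  V(1,+0) = exp(-r*dt) * [p_u*0.000000 + p_m*0.100700 + p_d*1.596787] = 0.333986
  V(1,+1) = exp(-r*dt) * [p_u*0.000000 + p_m*0.000000 + p_d*0.100700] = 0.016843
  V(0,+0) = exp(-r*dt) * [p_u*0.016843 + p_m*0.333986 + p_d*2.247578] = 0.600622

Answer: Price = V(0,0) = 0.6006


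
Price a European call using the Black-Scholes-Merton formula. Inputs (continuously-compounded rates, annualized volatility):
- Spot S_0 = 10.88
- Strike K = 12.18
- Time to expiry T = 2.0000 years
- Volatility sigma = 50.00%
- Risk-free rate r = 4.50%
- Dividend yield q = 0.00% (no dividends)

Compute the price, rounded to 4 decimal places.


Answer: Price = 2.9169

Derivation:
d1 = (ln(S/K) + (r - q + 0.5*sigma^2) * T) / (sigma * sqrt(T)) = 0.32121171
d2 = d1 - sigma * sqrt(T) = -0.38589507
exp(-rT) = 0.91393119; exp(-qT) = 1.00000000
C = S_0 * exp(-qT) * N(d1) - K * exp(-rT) * N(d2)
N(d1) = 0.62597502; N(d2) = 0.34978719
C = 10.8800 * 1.00000000 * 0.62597502 - 12.1800 * 0.91393119 * 0.34978719 = 2.9169


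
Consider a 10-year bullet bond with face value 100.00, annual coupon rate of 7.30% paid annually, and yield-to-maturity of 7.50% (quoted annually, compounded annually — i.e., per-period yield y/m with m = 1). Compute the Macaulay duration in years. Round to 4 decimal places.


Coupon per period c = face * coupon_rate / m = 7.300000
Periods per year m = 1; per-period yield y/m = 0.075000
Number of cashflows N = 10
Cashflows (t years, CF_t, discount factor 1/(1+y/m)^(m*t), PV):
  t = 1.0000: CF_t = 7.300000, DF = 0.930233, PV = 6.790698
  t = 2.0000: CF_t = 7.300000, DF = 0.865333, PV = 6.316928
  t = 3.0000: CF_t = 7.300000, DF = 0.804961, PV = 5.876212
  t = 4.0000: CF_t = 7.300000, DF = 0.748801, PV = 5.466244
  t = 5.0000: CF_t = 7.300000, DF = 0.696559, PV = 5.084878
  t = 6.0000: CF_t = 7.300000, DF = 0.647962, PV = 4.730119
  t = 7.0000: CF_t = 7.300000, DF = 0.602755, PV = 4.400111
  t = 8.0000: CF_t = 7.300000, DF = 0.560702, PV = 4.093126
  t = 9.0000: CF_t = 7.300000, DF = 0.521583, PV = 3.807559
  t = 10.0000: CF_t = 107.300000, DF = 0.485194, PV = 52.061309
Price P = sum_t PV_t = 98.627184
Macaulay numerator sum_t t * PV_t:
  t * PV_t at t = 1.0000: 6.790698
  t * PV_t at t = 2.0000: 12.633856
  t * PV_t at t = 3.0000: 17.628636
  t * PV_t at t = 4.0000: 21.864975
  t * PV_t at t = 5.0000: 25.424390
  t * PV_t at t = 6.0000: 28.380715
  t * PV_t at t = 7.0000: 30.800775
  t * PV_t at t = 8.0000: 32.745010
  t * PV_t at t = 9.0000: 34.268034
  t * PV_t at t = 10.0000: 520.613085
Macaulay duration D = (sum_t t * PV_t) / P = 731.150175 / 98.627184 = 7.413272

Answer: Macaulay duration = 7.4133 years


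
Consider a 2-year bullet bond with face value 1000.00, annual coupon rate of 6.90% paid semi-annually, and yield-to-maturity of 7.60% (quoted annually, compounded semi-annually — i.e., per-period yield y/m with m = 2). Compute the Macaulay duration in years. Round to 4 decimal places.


Answer: Macaulay duration = 1.9014 years

Derivation:
Coupon per period c = face * coupon_rate / m = 34.500000
Periods per year m = 2; per-period yield y/m = 0.038000
Number of cashflows N = 4
Cashflows (t years, CF_t, discount factor 1/(1+y/m)^(m*t), PV):
  t = 0.5000: CF_t = 34.500000, DF = 0.963391, PV = 33.236994
  t = 1.0000: CF_t = 34.500000, DF = 0.928122, PV = 32.020226
  t = 1.5000: CF_t = 34.500000, DF = 0.894145, PV = 30.848002
  t = 2.0000: CF_t = 1034.500000, DF = 0.861411, PV = 891.130034
Price P = sum_t PV_t = 987.235255
Macaulay numerator sum_t t * PV_t:
  t * PV_t at t = 0.5000: 16.618497
  t * PV_t at t = 1.0000: 32.020226
  t * PV_t at t = 1.5000: 46.272002
  t * PV_t at t = 2.0000: 1782.260068
Macaulay duration D = (sum_t t * PV_t) / P = 1877.170793 / 987.235255 = 1.901442


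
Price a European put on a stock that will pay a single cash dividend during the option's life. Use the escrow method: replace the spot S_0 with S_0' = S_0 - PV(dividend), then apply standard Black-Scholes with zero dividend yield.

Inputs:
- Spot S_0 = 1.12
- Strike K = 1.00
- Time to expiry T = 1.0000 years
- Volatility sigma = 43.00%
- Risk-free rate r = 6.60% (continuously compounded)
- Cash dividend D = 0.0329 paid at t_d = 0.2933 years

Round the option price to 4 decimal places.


PV(D) = D * exp(-r * t_d) = 0.0329 * 0.98082836 = 0.03226925
S_0' = S_0 - PV(D) = 1.1200 - 0.03226925 = 1.08773075
d1 = (ln(S_0'/K) + (r + sigma^2/2)*T) / (sigma*sqrt(T)) = 0.56405498
d2 = d1 - sigma*sqrt(T) = 0.13405498
exp(-rT) = 0.93613086
N(-d1) = 0.28635836; N(-d2) = 0.44667955
P = K * exp(-rT) * N(-d2) - S_0' * N(-d1) = 1.0000 * 0.93613086 * 0.44667955 - 1.08773075 * 0.28635836 = 0.1067

Answer: Price = 0.1067


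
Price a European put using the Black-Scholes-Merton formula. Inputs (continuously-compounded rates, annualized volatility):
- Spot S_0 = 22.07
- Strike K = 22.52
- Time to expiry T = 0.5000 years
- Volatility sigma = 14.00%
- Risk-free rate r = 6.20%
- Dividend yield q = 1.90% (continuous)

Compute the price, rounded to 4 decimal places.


Answer: Price = 0.8482

Derivation:
d1 = (ln(S/K) + (r - q + 0.5*sigma^2) * T) / (sigma * sqrt(T)) = 0.06278519
d2 = d1 - sigma * sqrt(T) = -0.03620976
exp(-rT) = 0.96947557; exp(-qT) = 0.99054498
P = K * exp(-rT) * N(-d2) - S_0 * exp(-qT) * N(-d1)
N(-d1) = 0.47496878; N(-d2) = 0.51444245
P = 22.5200 * 0.96947557 * 0.51444245 - 22.0700 * 0.99054498 * 0.47496878 = 0.8482


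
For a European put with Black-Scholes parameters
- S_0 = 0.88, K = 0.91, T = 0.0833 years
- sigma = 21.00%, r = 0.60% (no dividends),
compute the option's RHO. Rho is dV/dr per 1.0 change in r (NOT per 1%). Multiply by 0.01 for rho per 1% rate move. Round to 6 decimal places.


Answer: Rho = -0.054354

Derivation:
d1 = -0.5145405996; d2 = -0.5751502523
phi(d1) = 0.3494780415; exp(-qT) = 1.0000000000; exp(-rT) = 0.9995003249
N(-d2) = 0.7174051579
Rho = -K*T*exp(-rT)*N(-d2) = -0.9100 * 0.0833 * 0.9995003249 * 0.7174051579 = -0.054354


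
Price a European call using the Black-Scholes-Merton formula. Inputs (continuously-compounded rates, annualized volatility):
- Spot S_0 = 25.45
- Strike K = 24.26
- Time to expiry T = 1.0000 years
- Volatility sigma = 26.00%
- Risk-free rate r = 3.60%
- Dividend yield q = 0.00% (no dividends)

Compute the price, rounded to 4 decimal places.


d1 = (ln(S/K) + (r - q + 0.5*sigma^2) * T) / (sigma * sqrt(T)) = 0.45264169
d2 = d1 - sigma * sqrt(T) = 0.19264169
exp(-rT) = 0.96464029; exp(-qT) = 1.00000000
C = S_0 * exp(-qT) * N(d1) - K * exp(-rT) * N(d2)
N(d1) = 0.67459661; N(d2) = 0.57638020
C = 25.4500 * 1.00000000 * 0.67459661 - 24.2600 * 0.96464029 * 0.57638020 = 3.6799

Answer: Price = 3.6799


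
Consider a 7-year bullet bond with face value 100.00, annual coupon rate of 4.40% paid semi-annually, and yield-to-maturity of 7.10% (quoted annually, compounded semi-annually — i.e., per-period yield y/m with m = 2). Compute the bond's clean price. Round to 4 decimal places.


Answer: Price = 85.3066

Derivation:
Coupon per period c = face * coupon_rate / m = 2.200000
Periods per year m = 2; per-period yield y/m = 0.035500
Number of cashflows N = 14
Cashflows (t years, CF_t, discount factor 1/(1+y/m)^(m*t), PV):
  t = 0.5000: CF_t = 2.200000, DF = 0.965717, PV = 2.124577
  t = 1.0000: CF_t = 2.200000, DF = 0.932609, PV = 2.051741
  t = 1.5000: CF_t = 2.200000, DF = 0.900637, PV = 1.981401
  t = 2.0000: CF_t = 2.200000, DF = 0.869760, PV = 1.913473
  t = 2.5000: CF_t = 2.200000, DF = 0.839942, PV = 1.847873
  t = 3.0000: CF_t = 2.200000, DF = 0.811147, PV = 1.784523
  t = 3.5000: CF_t = 2.200000, DF = 0.783338, PV = 1.723344
  t = 4.0000: CF_t = 2.200000, DF = 0.756483, PV = 1.664263
  t = 4.5000: CF_t = 2.200000, DF = 0.730549, PV = 1.607207
  t = 5.0000: CF_t = 2.200000, DF = 0.705503, PV = 1.552107
  t = 5.5000: CF_t = 2.200000, DF = 0.681316, PV = 1.498896
  t = 6.0000: CF_t = 2.200000, DF = 0.657959, PV = 1.447510
  t = 6.5000: CF_t = 2.200000, DF = 0.635402, PV = 1.397885
  t = 7.0000: CF_t = 102.200000, DF = 0.613619, PV = 62.711827
Price P = sum_t PV_t = 85.306625


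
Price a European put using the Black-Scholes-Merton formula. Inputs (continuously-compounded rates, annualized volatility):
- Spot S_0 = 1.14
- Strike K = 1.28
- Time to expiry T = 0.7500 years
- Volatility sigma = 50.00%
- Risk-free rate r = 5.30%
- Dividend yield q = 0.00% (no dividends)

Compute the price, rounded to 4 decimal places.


Answer: Price = 0.2513

Derivation:
d1 = (ln(S/K) + (r - q + 0.5*sigma^2) * T) / (sigma * sqrt(T)) = 0.04080292
d2 = d1 - sigma * sqrt(T) = -0.39220978
exp(-rT) = 0.96102967; exp(-qT) = 1.00000000
P = K * exp(-rT) * N(-d2) - S_0 * exp(-qT) * N(-d1)
N(-d1) = 0.48372650; N(-d2) = 0.65254839
P = 1.2800 * 0.96102967 * 0.65254839 - 1.1400 * 1.00000000 * 0.48372650 = 0.2513


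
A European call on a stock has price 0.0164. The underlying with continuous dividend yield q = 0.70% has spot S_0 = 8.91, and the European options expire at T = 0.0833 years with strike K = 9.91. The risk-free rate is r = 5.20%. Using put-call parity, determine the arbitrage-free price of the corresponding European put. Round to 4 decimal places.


Put-call parity: C - P = S_0 * exp(-qT) - K * exp(-rT).
S_0 * exp(-qT) = 8.9100 * 0.99941707 = 8.90480609
K * exp(-rT) = 9.9100 * 0.99567777 = 9.86716668
P = C - S*exp(-qT) + K*exp(-rT)
P = 0.0164 - 8.90480609 + 9.86716668 = 0.9788

Answer: Put price = 0.9788


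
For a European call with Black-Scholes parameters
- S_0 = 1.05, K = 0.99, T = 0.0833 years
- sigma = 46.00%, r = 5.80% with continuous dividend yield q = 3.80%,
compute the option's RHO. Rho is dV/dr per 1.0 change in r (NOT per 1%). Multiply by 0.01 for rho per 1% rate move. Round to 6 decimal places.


Answer: Rho = 0.053468

Derivation:
d1 = 0.5221267770; d2 = 0.3893627759
phi(d1) = 0.3481065323; exp(-qT) = 0.9968396046; exp(-rT) = 0.9951802524
N(d2) = 0.6514960979
Rho = K*T*exp(-rT)*N(d2) = 0.9900 * 0.0833 * 0.9951802524 * 0.6514960979 = 0.053468


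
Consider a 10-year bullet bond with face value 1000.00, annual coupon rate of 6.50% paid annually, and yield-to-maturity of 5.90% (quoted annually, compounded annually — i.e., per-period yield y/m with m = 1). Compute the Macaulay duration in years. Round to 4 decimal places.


Answer: Macaulay duration = 7.7124 years

Derivation:
Coupon per period c = face * coupon_rate / m = 65.000000
Periods per year m = 1; per-period yield y/m = 0.059000
Number of cashflows N = 10
Cashflows (t years, CF_t, discount factor 1/(1+y/m)^(m*t), PV):
  t = 1.0000: CF_t = 65.000000, DF = 0.944287, PV = 61.378659
  t = 2.0000: CF_t = 65.000000, DF = 0.891678, PV = 57.959074
  t = 3.0000: CF_t = 65.000000, DF = 0.842000, PV = 54.730004
  t = 4.0000: CF_t = 65.000000, DF = 0.795090, PV = 51.680834
  t = 5.0000: CF_t = 65.000000, DF = 0.750793, PV = 48.801543
  t = 6.0000: CF_t = 65.000000, DF = 0.708964, PV = 46.082666
  t = 7.0000: CF_t = 65.000000, DF = 0.669466, PV = 43.515265
  t = 8.0000: CF_t = 65.000000, DF = 0.632168, PV = 41.090902
  t = 9.0000: CF_t = 65.000000, DF = 0.596948, PV = 38.801607
  t = 10.0000: CF_t = 1065.000000, DF = 0.563690, PV = 600.329945
Price P = sum_t PV_t = 1044.370499
Macaulay numerator sum_t t * PV_t:
  t * PV_t at t = 1.0000: 61.378659
  t * PV_t at t = 2.0000: 115.918148
  t * PV_t at t = 3.0000: 164.190011
  t * PV_t at t = 4.0000: 206.723337
  t * PV_t at t = 5.0000: 244.007716
  t * PV_t at t = 6.0000: 276.495996
  t * PV_t at t = 7.0000: 304.606857
  t * PV_t at t = 8.0000: 328.727217
  t * PV_t at t = 9.0000: 349.214465
  t * PV_t at t = 10.0000: 6003.299447
Macaulay duration D = (sum_t t * PV_t) / P = 8054.561854 / 1044.370499 = 7.712361


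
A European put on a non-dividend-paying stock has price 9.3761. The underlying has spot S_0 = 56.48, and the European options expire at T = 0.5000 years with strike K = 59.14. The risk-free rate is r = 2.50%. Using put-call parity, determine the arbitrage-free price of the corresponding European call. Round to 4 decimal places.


Put-call parity: C - P = S_0 * exp(-qT) - K * exp(-rT).
S_0 * exp(-qT) = 56.4800 * 1.00000000 = 56.48000000
K * exp(-rT) = 59.1400 * 0.98757780 = 58.40535112
C = P + S*exp(-qT) - K*exp(-rT)
C = 9.3761 + 56.48000000 - 58.40535112 = 7.4507

Answer: Call price = 7.4507


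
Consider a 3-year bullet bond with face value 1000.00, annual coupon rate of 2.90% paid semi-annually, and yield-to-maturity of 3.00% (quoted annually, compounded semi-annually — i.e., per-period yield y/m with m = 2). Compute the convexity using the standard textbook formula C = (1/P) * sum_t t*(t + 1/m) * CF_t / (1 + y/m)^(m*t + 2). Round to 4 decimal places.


Answer: Convexity = 9.7159

Derivation:
Coupon per period c = face * coupon_rate / m = 14.500000
Periods per year m = 2; per-period yield y/m = 0.015000
Number of cashflows N = 6
Cashflows (t years, CF_t, discount factor 1/(1+y/m)^(m*t), PV):
  t = 0.5000: CF_t = 14.500000, DF = 0.985222, PV = 14.285714
  t = 1.0000: CF_t = 14.500000, DF = 0.970662, PV = 14.074595
  t = 1.5000: CF_t = 14.500000, DF = 0.956317, PV = 13.866596
  t = 2.0000: CF_t = 14.500000, DF = 0.942184, PV = 13.661671
  t = 2.5000: CF_t = 14.500000, DF = 0.928260, PV = 13.459775
  t = 3.0000: CF_t = 1014.500000, DF = 0.914542, PV = 927.803054
Price P = sum_t PV_t = 997.151406
Convexity numerator sum_t t*(t + 1/m) * CF_t / (1+y/m)^(m*t + 2):
  t = 0.5000: term = 6.933298
  t = 1.0000: term = 20.492507
  t = 1.5000: term = 40.379324
  t = 2.0000: term = 66.304309
  t = 2.5000: term = 97.986663
  t = 3.0000: term = 9456.120819
Convexity = (1/P) * sum = 9688.216920 / 997.151406 = 9.715894


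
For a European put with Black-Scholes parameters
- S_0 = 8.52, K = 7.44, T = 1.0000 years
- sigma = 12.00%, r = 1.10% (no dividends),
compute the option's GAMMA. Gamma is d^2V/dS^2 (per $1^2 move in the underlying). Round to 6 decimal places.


Answer: Gamma = 0.171728

Derivation:
d1 = 1.2812124333; d2 = 1.1612124333
phi(d1) = 0.1755746127; exp(-qT) = 1.0000000000; exp(-rT) = 0.9890602788
Gamma = exp(-qT) * phi(d1) / (S * sigma * sqrt(T)) = 1.0000000000 * 0.1755746127 / (8.5200 * 0.1200 * 1.0000000000) = 0.171728


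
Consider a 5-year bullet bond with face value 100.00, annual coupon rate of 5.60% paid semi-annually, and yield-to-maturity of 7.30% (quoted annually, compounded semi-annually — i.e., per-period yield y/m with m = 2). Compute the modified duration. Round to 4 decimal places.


Coupon per period c = face * coupon_rate / m = 2.800000
Periods per year m = 2; per-period yield y/m = 0.036500
Number of cashflows N = 10
Cashflows (t years, CF_t, discount factor 1/(1+y/m)^(m*t), PV):
  t = 0.5000: CF_t = 2.800000, DF = 0.964785, PV = 2.701399
  t = 1.0000: CF_t = 2.800000, DF = 0.930811, PV = 2.606270
  t = 1.5000: CF_t = 2.800000, DF = 0.898033, PV = 2.514491
  t = 2.0000: CF_t = 2.800000, DF = 0.866409, PV = 2.425944
  t = 2.5000: CF_t = 2.800000, DF = 0.835898, PV = 2.340515
  t = 3.0000: CF_t = 2.800000, DF = 0.806462, PV = 2.258095
  t = 3.5000: CF_t = 2.800000, DF = 0.778063, PV = 2.178577
  t = 4.0000: CF_t = 2.800000, DF = 0.750664, PV = 2.101859
  t = 4.5000: CF_t = 2.800000, DF = 0.724230, PV = 2.027843
  t = 5.0000: CF_t = 102.800000, DF = 0.698726, PV = 71.829038
Price P = sum_t PV_t = 92.984031
First compute Macaulay numerator sum_t t * PV_t:
  t * PV_t at t = 0.5000: 1.350699
  t * PV_t at t = 1.0000: 2.606270
  t * PV_t at t = 1.5000: 3.771737
  t * PV_t at t = 2.0000: 4.851888
  t * PV_t at t = 2.5000: 5.851288
  t * PV_t at t = 3.0000: 6.774285
  t * PV_t at t = 3.5000: 7.625019
  t * PV_t at t = 4.0000: 8.407436
  t * PV_t at t = 4.5000: 9.125292
  t * PV_t at t = 5.0000: 359.145190
Macaulay duration D = 409.509106 / 92.984031 = 4.404080
Modified duration = D / (1 + y/m) = 4.404080 / (1 + 0.036500) = 4.248992

Answer: Modified duration = 4.2490


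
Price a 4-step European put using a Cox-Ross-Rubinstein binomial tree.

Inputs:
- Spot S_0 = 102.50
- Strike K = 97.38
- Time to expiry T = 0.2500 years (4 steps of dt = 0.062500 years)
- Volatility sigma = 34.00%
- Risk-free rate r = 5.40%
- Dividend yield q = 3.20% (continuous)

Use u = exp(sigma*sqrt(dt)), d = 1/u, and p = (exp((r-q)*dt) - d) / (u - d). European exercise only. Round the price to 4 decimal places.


dt = T/N = 0.062500
u = exp(sigma*sqrt(dt)) = 1.088717; d = 1/u = 0.918512
p = (exp((r-q)*dt) - d) / (u - d) = 0.486847
Discount per step: exp(-r*dt) = 0.996631
Stock lattice S(k, i) with i counting down-moves:
  k=0: S(0,0) = 102.5000
  k=1: S(1,0) = 111.5935; S(1,1) = 94.1475
  k=2: S(2,0) = 121.4937; S(2,1) = 102.5000; S(2,2) = 86.4756
  k=3: S(3,0) = 132.2723; S(3,1) = 111.5935; S(3,2) = 94.1475; S(3,3) = 79.4289
  k=4: S(4,0) = 144.0071; S(4,1) = 121.4937; S(4,2) = 102.5000; S(4,3) = 86.4756; S(4,4) = 72.9565
Terminal payoffs V(N, i) = max(K - S_T, 0):
  V(4,0) = 0.000000; V(4,1) = 0.000000; V(4,2) = 0.000000; V(4,3) = 10.904356; V(4,4) = 24.423542
Backward induction: V(k, i) = exp(-r*dt) * [p * V(k+1, i) + (1-p) * V(k+1, i+1)].
  V(3,0) = exp(-r*dt) * [p*0.000000 + (1-p)*0.000000] = 0.000000
  V(3,1) = exp(-r*dt) * [p*0.000000 + (1-p)*0.000000] = 0.000000
  V(3,2) = exp(-r*dt) * [p*0.000000 + (1-p)*10.904356] = 5.576751
  V(3,3) = exp(-r*dt) * [p*10.904356 + (1-p)*24.423542] = 17.781655
  V(2,0) = exp(-r*dt) * [p*0.000000 + (1-p)*0.000000] = 0.000000
  V(2,1) = exp(-r*dt) * [p*0.000000 + (1-p)*5.576751] = 2.852086
  V(2,2) = exp(-r*dt) * [p*5.576751 + (1-p)*17.781655] = 11.799844
  V(1,0) = exp(-r*dt) * [p*0.000000 + (1-p)*2.852086] = 1.458626
  V(1,1) = exp(-r*dt) * [p*2.852086 + (1-p)*11.799844] = 7.418576
  V(0,0) = exp(-r*dt) * [p*1.458626 + (1-p)*7.418576] = 4.501774

Answer: Price = V(0,0) = 4.5018


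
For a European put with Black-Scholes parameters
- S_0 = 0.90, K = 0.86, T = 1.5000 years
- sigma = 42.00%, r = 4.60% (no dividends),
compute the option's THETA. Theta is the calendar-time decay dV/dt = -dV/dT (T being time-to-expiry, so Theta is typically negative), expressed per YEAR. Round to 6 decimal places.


Answer: Theta = -0.035901

Derivation:
d1 = 0.4797157970; d2 = -0.0346770490
phi(d1) = 0.3555810183; exp(-qT) = 1.0000000000; exp(-rT) = 0.9333266801
Theta = -S*exp(-qT)*phi(d1)*sigma/(2*sqrt(T)) + r*K*exp(-rT)*N(-d2) - q*S*exp(-qT)*N(-d1)
N(-d1) = 0.3157147468; N(-d2) = 0.5138313689; sqrt(T) = 1.2247448714
Term 1 = -0.9000 * 1.0000000000 * 0.3555810183 * 0.4200 / (2 * 1.2247448714) = -0.0548724996
Term 2 = 0.0460 * 0.8600 * 0.9333266801 * 0.5138313689 = 0.0189718891
Term 3 = 0 (no dividend yield, q = 0)
Theta = -0.0548724996 + (0.0189718891) + (0.0000000000) = -0.035901


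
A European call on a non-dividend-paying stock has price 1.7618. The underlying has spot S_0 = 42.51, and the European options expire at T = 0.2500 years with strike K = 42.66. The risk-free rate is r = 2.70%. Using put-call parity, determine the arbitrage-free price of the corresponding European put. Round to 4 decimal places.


Answer: Put price = 1.6248

Derivation:
Put-call parity: C - P = S_0 * exp(-qT) - K * exp(-rT).
S_0 * exp(-qT) = 42.5100 * 1.00000000 = 42.51000000
K * exp(-rT) = 42.6600 * 0.99327273 = 42.37301467
P = C - S*exp(-qT) + K*exp(-rT)
P = 1.7618 - 42.51000000 + 42.37301467 = 1.6248


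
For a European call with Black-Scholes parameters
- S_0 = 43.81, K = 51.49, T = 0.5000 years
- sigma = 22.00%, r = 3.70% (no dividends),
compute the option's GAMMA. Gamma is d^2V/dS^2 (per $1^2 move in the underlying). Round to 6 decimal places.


d1 = -0.8416210685; d2 = -0.9971845603
phi(d1) = 0.2799619593; exp(-qT) = 1.0000000000; exp(-rT) = 0.9816700746
Gamma = exp(-qT) * phi(d1) / (S * sigma * sqrt(T)) = 1.0000000000 * 0.2799619593 / (43.8100 * 0.2200 * 0.7071067812) = 0.041079

Answer: Gamma = 0.041079


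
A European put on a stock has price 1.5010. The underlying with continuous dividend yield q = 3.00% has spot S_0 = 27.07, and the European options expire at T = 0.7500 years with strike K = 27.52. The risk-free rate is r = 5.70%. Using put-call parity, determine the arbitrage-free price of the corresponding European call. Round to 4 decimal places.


Answer: Call price = 1.6004

Derivation:
Put-call parity: C - P = S_0 * exp(-qT) - K * exp(-rT).
S_0 * exp(-qT) = 27.0700 * 0.97775124 = 26.46772599
K * exp(-rT) = 27.5200 * 0.95815090 = 26.36831271
C = P + S*exp(-qT) - K*exp(-rT)
C = 1.5010 + 26.46772599 - 26.36831271 = 1.6004


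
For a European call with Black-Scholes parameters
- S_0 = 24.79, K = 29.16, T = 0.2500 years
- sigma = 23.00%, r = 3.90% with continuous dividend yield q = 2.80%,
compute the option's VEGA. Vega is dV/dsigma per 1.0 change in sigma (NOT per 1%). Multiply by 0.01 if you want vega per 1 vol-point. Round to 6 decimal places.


Answer: Vega = 2.026648

Derivation:
d1 = -1.3303918356; d2 = -1.4453918356
phi(d1) = 0.1646538724; exp(-qT) = 0.9930244429; exp(-rT) = 0.9902973771
Vega = S * exp(-qT) * phi(d1) * sqrt(T) = 24.7900 * 0.9930244429 * 0.1646538724 * 0.5000000000 = 2.026648


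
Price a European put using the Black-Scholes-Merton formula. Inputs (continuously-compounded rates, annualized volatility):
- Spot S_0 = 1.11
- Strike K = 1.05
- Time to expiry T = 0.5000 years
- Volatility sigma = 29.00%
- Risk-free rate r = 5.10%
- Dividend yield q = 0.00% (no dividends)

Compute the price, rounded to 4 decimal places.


d1 = (ln(S/K) + (r - q + 0.5*sigma^2) * T) / (sigma * sqrt(T)) = 0.49787560
d2 = d1 - sigma * sqrt(T) = 0.29281463
exp(-rT) = 0.97482238; exp(-qT) = 1.00000000
P = K * exp(-rT) * N(-d2) - S_0 * exp(-qT) * N(-d1)
N(-d1) = 0.30928586; N(-d2) = 0.38483192
P = 1.0500 * 0.97482238 * 0.38483192 - 1.1100 * 1.00000000 * 0.30928586 = 0.0506

Answer: Price = 0.0506


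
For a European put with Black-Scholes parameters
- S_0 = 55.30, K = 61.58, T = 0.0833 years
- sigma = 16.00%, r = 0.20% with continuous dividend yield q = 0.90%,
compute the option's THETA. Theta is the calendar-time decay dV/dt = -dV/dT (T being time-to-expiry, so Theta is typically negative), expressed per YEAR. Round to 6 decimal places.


Answer: Theta = -0.785632

Derivation:
d1 = -2.3188375049; d2 = -2.3650162879
phi(d1) = 0.0271211281; exp(-qT) = 0.9992505810; exp(-rT) = 0.9998334139
Theta = -S*exp(-qT)*phi(d1)*sigma/(2*sqrt(T)) + r*K*exp(-rT)*N(-d2) - q*S*exp(-qT)*N(-d1)
N(-d1) = 0.9897980756; N(-d2) = 0.9909853610; sqrt(T) = 0.2886173938
Term 1 = -55.3000 * 0.9992505810 * 0.0271211281 * 0.1600 / (2 * 0.2886173938) = -0.4154079245
Term 2 = 0.0020 * 61.5800 * 0.9998334139 * 0.9909853610 = 0.1220294253
Term 3 = -0.0090 * 55.3000 * 0.9992505810 * 0.9897980756 = -0.4922533216
Theta = -0.4154079245 + (0.1220294253) + (-0.4922533216) = -0.785632


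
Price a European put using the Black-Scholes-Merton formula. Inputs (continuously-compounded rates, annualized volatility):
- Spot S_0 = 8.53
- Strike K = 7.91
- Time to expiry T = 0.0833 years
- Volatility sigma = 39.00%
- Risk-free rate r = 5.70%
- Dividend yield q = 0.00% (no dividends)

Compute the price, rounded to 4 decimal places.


d1 = (ln(S/K) + (r - q + 0.5*sigma^2) * T) / (sigma * sqrt(T)) = 0.76887031
d2 = d1 - sigma * sqrt(T) = 0.65630953
exp(-rT) = 0.99526315; exp(-qT) = 1.00000000
P = K * exp(-rT) * N(-d2) - S_0 * exp(-qT) * N(-d1)
N(-d1) = 0.22098515; N(-d2) = 0.25581249
P = 7.9100 * 0.99526315 * 0.25581249 - 8.5300 * 1.00000000 * 0.22098515 = 0.1289

Answer: Price = 0.1289


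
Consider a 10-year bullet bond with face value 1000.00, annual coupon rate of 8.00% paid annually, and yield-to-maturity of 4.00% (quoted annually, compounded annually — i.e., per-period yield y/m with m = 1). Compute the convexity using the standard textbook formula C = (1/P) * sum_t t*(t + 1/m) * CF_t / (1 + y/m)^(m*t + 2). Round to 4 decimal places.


Coupon per period c = face * coupon_rate / m = 80.000000
Periods per year m = 1; per-period yield y/m = 0.040000
Number of cashflows N = 10
Cashflows (t years, CF_t, discount factor 1/(1+y/m)^(m*t), PV):
  t = 1.0000: CF_t = 80.000000, DF = 0.961538, PV = 76.923077
  t = 2.0000: CF_t = 80.000000, DF = 0.924556, PV = 73.964497
  t = 3.0000: CF_t = 80.000000, DF = 0.888996, PV = 71.119709
  t = 4.0000: CF_t = 80.000000, DF = 0.854804, PV = 68.384335
  t = 5.0000: CF_t = 80.000000, DF = 0.821927, PV = 65.754169
  t = 6.0000: CF_t = 80.000000, DF = 0.790315, PV = 63.225162
  t = 7.0000: CF_t = 80.000000, DF = 0.759918, PV = 60.793425
  t = 8.0000: CF_t = 80.000000, DF = 0.730690, PV = 58.455216
  t = 9.0000: CF_t = 80.000000, DF = 0.702587, PV = 56.206939
  t = 10.0000: CF_t = 1080.000000, DF = 0.675564, PV = 729.609302
Price P = sum_t PV_t = 1324.435831
Convexity numerator sum_t t*(t + 1/m) * CF_t / (1+y/m)^(m*t + 2):
  t = 1.0000: term = 142.239417
  t = 2.0000: term = 410.306012
  t = 3.0000: term = 789.050022
  t = 4.0000: term = 1264.503241
  t = 5.0000: term = 1823.802752
  t = 6.0000: term = 2455.119089
  t = 7.0000: term = 3147.588575
  t = 8.0000: term = 3891.249612
  t = 9.0000: term = 4676.982707
  t = 10.0000: term = 74202.129490
Convexity = (1/P) * sum = 92802.970918 / 1324.435831 = 70.069813

Answer: Convexity = 70.0698


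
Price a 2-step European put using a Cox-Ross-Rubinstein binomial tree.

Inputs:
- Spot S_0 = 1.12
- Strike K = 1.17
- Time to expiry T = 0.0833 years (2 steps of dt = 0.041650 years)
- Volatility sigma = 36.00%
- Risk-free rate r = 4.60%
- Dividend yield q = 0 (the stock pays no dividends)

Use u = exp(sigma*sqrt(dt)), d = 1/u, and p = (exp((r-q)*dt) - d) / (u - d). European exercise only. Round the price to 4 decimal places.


Answer: Price = V(0,0) = 0.0766

Derivation:
dt = T/N = 0.041650
u = exp(sigma*sqrt(dt)) = 1.076236; d = 1/u = 0.929164
p = (exp((r-q)*dt) - d) / (u - d) = 0.494680
Discount per step: exp(-r*dt) = 0.998086
Stock lattice S(k, i) with i counting down-moves:
  k=0: S(0,0) = 1.1200
  k=1: S(1,0) = 1.2054; S(1,1) = 1.0407
  k=2: S(2,0) = 1.2973; S(2,1) = 1.1200; S(2,2) = 0.9669
Terminal payoffs V(N, i) = max(K - S_T, 0):
  V(2,0) = 0.000000; V(2,1) = 0.050000; V(2,2) = 0.203053
Backward induction: V(k, i) = exp(-r*dt) * [p * V(k+1, i) + (1-p) * V(k+1, i+1)].
  V(1,0) = exp(-r*dt) * [p*0.000000 + (1-p)*0.050000] = 0.025218
  V(1,1) = exp(-r*dt) * [p*0.050000 + (1-p)*0.203053] = 0.127097
  V(0,0) = exp(-r*dt) * [p*0.025218 + (1-p)*0.127097] = 0.076552
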